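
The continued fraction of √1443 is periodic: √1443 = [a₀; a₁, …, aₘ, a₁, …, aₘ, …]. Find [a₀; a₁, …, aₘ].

a₀ = ⌊√1443⌋ = 37.
With m₀=0, d₀=1 and mₖ₊₁ = dₖaₖ − mₖ, dₖ₊₁ = (n − mₖ₊₁²)/dₖ, aₖ₊₁ = ⌊(a₀+mₖ₊₁)/dₖ₊₁⌋:
  k=1: m=37, d=74, a=1
  k=2: m=37, d=1, a=74
d=1 and a=2a₀=74 at k=2, so the next step gives (m, d) = (37, 74) again — its k=1 value — and the period has length 2.

[37; 1, 74]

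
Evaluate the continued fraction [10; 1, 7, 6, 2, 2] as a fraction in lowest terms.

Using pₖ = aₖpₖ₋₁ + pₖ₋₂ and qₖ = aₖqₖ₋₁ + qₖ₋₂:
  k=0: a=10, p=10, q=1
  k=1: a=1, p=11, q=1
  k=2: a=7, p=87, q=8
  k=3: a=6, p=533, q=49
  k=4: a=2, p=1153, q=106
  k=5: a=2, p=2839, q=261

2839/261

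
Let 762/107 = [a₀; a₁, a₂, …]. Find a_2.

4

762 = 7·107 + 13   →  a_0 = 7
107 = 8·13 + 3   →  a_1 = 8
13 = 4·3 + 1   →  a_2 = 4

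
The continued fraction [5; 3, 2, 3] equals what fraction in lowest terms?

127/24

Fold from the inside: start with 3/1.
  2 + 1/3 = 7/3
  3 + 3/7 = 24/7
  5 + 7/24 = 127/24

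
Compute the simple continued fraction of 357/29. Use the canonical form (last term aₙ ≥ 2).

357 = 12·29 + 9
29 = 3·9 + 2
9 = 4·2 + 1
2 = 2·1 + 0  (stop)
So 357/29 = [12; 3, 4, 2].

[12; 3, 4, 2]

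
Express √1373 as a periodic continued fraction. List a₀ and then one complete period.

a₀ = ⌊√1373⌋ = 37.
With m₀=0, d₀=1 and mₖ₊₁ = dₖaₖ − mₖ, dₖ₊₁ = (n − mₖ₊₁²)/dₖ, aₖ₊₁ = ⌊(a₀+mₖ₊₁)/dₖ₊₁⌋:
  k=1: m=37, d=4, a=18
  k=2: m=35, d=37, a=1
  k=3: m=2, d=37, a=1
  k=4: m=35, d=4, a=18
  k=5: m=37, d=1, a=74
d=1 and a=2a₀=74 at k=5, so the next step gives (m, d) = (37, 4) again — its k=1 value — and the period has length 5.

[37; 18, 1, 1, 18, 74]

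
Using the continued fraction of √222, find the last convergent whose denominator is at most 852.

√222 = [14; 1, 8, 1, 28, …] (period length 4).
Convergents:
  p_0/q_0 = 14/1
  p_1/q_1 = 15/1
  p_2/q_2 = 134/9
  p_3/q_3 = 149/10
  p_4/q_4 = 4306/289
  p_5/q_5 = 4455/299
  p_6/q_6 = 39946/2681
q_5 = 299 ≤ 852 < 2681 = q_6, so the answer is 4455/299.

4455/299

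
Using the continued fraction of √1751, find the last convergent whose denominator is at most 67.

2427/58

√1751 = [41; 1, 5, 2, 4, 2, 5, 1, 82, …] (period length 8).
Convergents:
  p_0/q_0 = 41/1
  p_1/q_1 = 42/1
  p_2/q_2 = 251/6
  p_3/q_3 = 544/13
  p_4/q_4 = 2427/58
  p_5/q_5 = 5398/129
q_4 = 58 ≤ 67 < 129 = q_5, so the answer is 2427/58.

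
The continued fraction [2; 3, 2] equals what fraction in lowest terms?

16/7

Fold from the inside: start with 2/1.
  3 + 1/2 = 7/2
  2 + 2/7 = 16/7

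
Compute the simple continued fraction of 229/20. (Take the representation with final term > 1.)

229 = 11×20 + 9
20 = 2×9 + 2
9 = 4×2 + 1
2 = 2×1 + 0  (stop)
So 229/20 = [11; 2, 4, 2].

[11; 2, 4, 2]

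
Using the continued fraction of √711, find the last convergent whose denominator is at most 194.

√711 = [26; 1, 1, 1, 52, …] (period length 4).
Convergents:
  p_0/q_0 = 26/1
  p_1/q_1 = 27/1
  p_2/q_2 = 53/2
  p_3/q_3 = 80/3
  p_4/q_4 = 4213/158
  p_5/q_5 = 4293/161
  p_6/q_6 = 8506/319
q_5 = 161 ≤ 194 < 319 = q_6, so the answer is 4293/161.

4293/161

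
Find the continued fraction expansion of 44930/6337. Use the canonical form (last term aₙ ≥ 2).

[7; 11, 10, 5, 11]

44930 = 7·6337 + 571
6337 = 11·571 + 56
571 = 10·56 + 11
56 = 5·11 + 1
11 = 11·1 + 0  (stop)
So 44930/6337 = [7; 11, 10, 5, 11].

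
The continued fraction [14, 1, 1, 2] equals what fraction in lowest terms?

Using pₖ = aₖpₖ₋₁ + pₖ₋₂ and qₖ = aₖqₖ₋₁ + qₖ₋₂:
  k=0: a=14, p=14, q=1
  k=1: a=1, p=15, q=1
  k=2: a=1, p=29, q=2
  k=3: a=2, p=73, q=5

73/5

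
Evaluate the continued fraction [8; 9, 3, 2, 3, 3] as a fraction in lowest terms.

5951/734

Fold from the inside: start with 3/1.
  3 + 1/3 = 10/3
  2 + 3/10 = 23/10
  3 + 10/23 = 79/23
  9 + 23/79 = 734/79
  8 + 79/734 = 5951/734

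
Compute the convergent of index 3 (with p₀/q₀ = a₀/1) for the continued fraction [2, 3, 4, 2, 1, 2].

67/29

Using pₖ = aₖpₖ₋₁ + pₖ₋₂, qₖ = aₖqₖ₋₁ + qₖ₋₂ (with p₋₁=1, p₋₂=0, q₋₁=0, q₋₂=1):
  k=0: a=2, p=2, q=1
  k=1: a=3, p=7, q=3
  k=2: a=4, p=30, q=13
  k=3: a=2, p=67, q=29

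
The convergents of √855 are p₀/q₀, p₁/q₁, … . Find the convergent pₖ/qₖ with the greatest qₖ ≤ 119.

√855 = [29; 4, 6, 4, 58, …] (period length 4).
Convergents:
  p_0/q_0 = 29/1
  p_1/q_1 = 117/4
  p_2/q_2 = 731/25
  p_3/q_3 = 3041/104
  p_4/q_4 = 177109/6057
q_3 = 104 ≤ 119 < 6057 = q_4, so the answer is 3041/104.

3041/104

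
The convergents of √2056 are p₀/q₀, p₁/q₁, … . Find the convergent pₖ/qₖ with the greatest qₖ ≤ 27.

136/3

√2056 = [45; 2, 1, 10, 1, 2, 90, …] (period length 6).
Convergents:
  p_0/q_0 = 45/1
  p_1/q_1 = 91/2
  p_2/q_2 = 136/3
  p_3/q_3 = 1451/32
q_2 = 3 ≤ 27 < 32 = q_3, so the answer is 136/3.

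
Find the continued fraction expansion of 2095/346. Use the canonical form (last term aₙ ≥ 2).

2095 = 6*346 + 19
346 = 18*19 + 4
19 = 4*4 + 3
4 = 1*3 + 1
3 = 3*1 + 0  (stop)
So 2095/346 = [6; 18, 4, 1, 3].

[6; 18, 4, 1, 3]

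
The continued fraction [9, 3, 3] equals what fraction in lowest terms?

93/10

Fold from the inside: start with 3/1.
  3 + 1/3 = 10/3
  9 + 3/10 = 93/10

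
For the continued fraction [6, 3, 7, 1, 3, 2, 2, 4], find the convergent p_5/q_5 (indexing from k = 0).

Using pₖ = aₖpₖ₋₁ + pₖ₋₂, qₖ = aₖqₖ₋₁ + qₖ₋₂ (with p₋₁=1, p₋₂=0, q₋₁=0, q₋₂=1):
  k=0: a=6, p=6, q=1
  k=1: a=3, p=19, q=3
  k=2: a=7, p=139, q=22
  k=3: a=1, p=158, q=25
  k=4: a=3, p=613, q=97
  k=5: a=2, p=1384, q=219

1384/219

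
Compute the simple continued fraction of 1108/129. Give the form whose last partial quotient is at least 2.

1108 = 8·129 + 76
129 = 1·76 + 53
76 = 1·53 + 23
53 = 2·23 + 7
23 = 3·7 + 2
7 = 3·2 + 1
2 = 2·1 + 0  (stop)
So 1108/129 = [8; 1, 1, 2, 3, 3, 2].

[8; 1, 1, 2, 3, 3, 2]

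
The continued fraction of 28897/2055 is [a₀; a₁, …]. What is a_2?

5

28897 = 14·2055 + 127   →  a_0 = 14
2055 = 16·127 + 23   →  a_1 = 16
127 = 5·23 + 12   →  a_2 = 5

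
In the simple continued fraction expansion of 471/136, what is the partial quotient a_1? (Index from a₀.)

2

471 = 3·136 + 63   →  a_0 = 3
136 = 2·63 + 10   →  a_1 = 2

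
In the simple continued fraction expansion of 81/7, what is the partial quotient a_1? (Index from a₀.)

1

81 = 11·7 + 4   →  a_0 = 11
7 = 1·4 + 3   →  a_1 = 1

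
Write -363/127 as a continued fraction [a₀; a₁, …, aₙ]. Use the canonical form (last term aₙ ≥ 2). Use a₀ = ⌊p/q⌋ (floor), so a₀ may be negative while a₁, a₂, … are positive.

[-3; 7, 18]

-363 = -3×127 + 18
127 = 7×18 + 1
18 = 18×1 + 0  (stop)
So -363/127 = [-3; 7, 18].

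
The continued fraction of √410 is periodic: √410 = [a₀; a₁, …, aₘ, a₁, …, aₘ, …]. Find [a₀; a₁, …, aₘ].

[20; 4, 40]

a₀ = ⌊√410⌋ = 20.
With m₀=0, d₀=1 and mₖ₊₁ = dₖaₖ − mₖ, dₖ₊₁ = (n − mₖ₊₁²)/dₖ, aₖ₊₁ = ⌊(a₀+mₖ₊₁)/dₖ₊₁⌋:
  k=1: m=20, d=10, a=4
  k=2: m=20, d=1, a=40
d=1 and a=2a₀=40 at k=2, so the next step gives (m, d) = (20, 10) again — its k=1 value — and the period has length 2.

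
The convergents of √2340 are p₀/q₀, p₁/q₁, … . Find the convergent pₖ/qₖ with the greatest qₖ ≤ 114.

√2340 = [48; 2, 1, 2, 10, 2, 1, 2, 96, …] (period length 8).
Convergents:
  p_0/q_0 = 48/1
  p_1/q_1 = 97/2
  p_2/q_2 = 145/3
  p_3/q_3 = 387/8
  p_4/q_4 = 4015/83
  p_5/q_5 = 8417/174
q_4 = 83 ≤ 114 < 174 = q_5, so the answer is 4015/83.

4015/83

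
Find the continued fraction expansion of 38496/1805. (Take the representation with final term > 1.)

38496 = 21×1805 + 591
1805 = 3×591 + 32
591 = 18×32 + 15
32 = 2×15 + 2
15 = 7×2 + 1
2 = 2×1 + 0  (stop)
So 38496/1805 = [21; 3, 18, 2, 7, 2].

[21; 3, 18, 2, 7, 2]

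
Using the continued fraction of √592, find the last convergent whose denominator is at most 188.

3528/145

√592 = [24; 3, 48, …] (period length 2).
Convergents:
  p_0/q_0 = 24/1
  p_1/q_1 = 73/3
  p_2/q_2 = 3528/145
  p_3/q_3 = 10657/438
q_2 = 145 ≤ 188 < 438 = q_3, so the answer is 3528/145.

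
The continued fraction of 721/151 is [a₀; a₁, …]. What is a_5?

1

721 = 4·151 + 117   →  a_0 = 4
151 = 1·117 + 34   →  a_1 = 1
117 = 3·34 + 15   →  a_2 = 3
34 = 2·15 + 4   →  a_3 = 2
15 = 3·4 + 3   →  a_4 = 3
4 = 1·3 + 1   →  a_5 = 1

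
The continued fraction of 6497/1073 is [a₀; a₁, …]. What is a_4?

6497 = 6·1073 + 59   →  a_0 = 6
1073 = 18·59 + 11   →  a_1 = 18
59 = 5·11 + 4   →  a_2 = 5
11 = 2·4 + 3   →  a_3 = 2
4 = 1·3 + 1   →  a_4 = 1

1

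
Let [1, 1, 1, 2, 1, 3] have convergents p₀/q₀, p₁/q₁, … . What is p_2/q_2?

Using pₖ = aₖpₖ₋₁ + pₖ₋₂, qₖ = aₖqₖ₋₁ + qₖ₋₂ (with p₋₁=1, p₋₂=0, q₋₁=0, q₋₂=1):
  k=0: a=1, p=1, q=1
  k=1: a=1, p=2, q=1
  k=2: a=1, p=3, q=2

3/2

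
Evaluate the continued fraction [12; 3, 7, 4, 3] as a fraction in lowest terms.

3634/295

Using pₖ = aₖpₖ₋₁ + pₖ₋₂ and qₖ = aₖqₖ₋₁ + qₖ₋₂:
  k=0: a=12, p=12, q=1
  k=1: a=3, p=37, q=3
  k=2: a=7, p=271, q=22
  k=3: a=4, p=1121, q=91
  k=4: a=3, p=3634, q=295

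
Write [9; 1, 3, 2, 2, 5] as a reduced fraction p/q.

1163/119

Fold from the inside: start with 5/1.
  2 + 1/5 = 11/5
  2 + 5/11 = 27/11
  3 + 11/27 = 92/27
  1 + 27/92 = 119/92
  9 + 92/119 = 1163/119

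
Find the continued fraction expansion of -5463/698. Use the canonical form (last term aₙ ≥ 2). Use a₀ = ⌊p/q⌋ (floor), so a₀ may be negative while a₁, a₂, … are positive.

[-8; 5, 1, 3, 3, 9]

-5463 = -8*698 + 121
698 = 5*121 + 93
121 = 1*93 + 28
93 = 3*28 + 9
28 = 3*9 + 1
9 = 9*1 + 0  (stop)
So -5463/698 = [-8; 5, 1, 3, 3, 9].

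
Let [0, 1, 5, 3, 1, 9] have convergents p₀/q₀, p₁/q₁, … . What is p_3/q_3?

16/19

Using pₖ = aₖpₖ₋₁ + pₖ₋₂, qₖ = aₖqₖ₋₁ + qₖ₋₂ (with p₋₁=1, p₋₂=0, q₋₁=0, q₋₂=1):
  k=0: a=0, p=0, q=1
  k=1: a=1, p=1, q=1
  k=2: a=5, p=5, q=6
  k=3: a=3, p=16, q=19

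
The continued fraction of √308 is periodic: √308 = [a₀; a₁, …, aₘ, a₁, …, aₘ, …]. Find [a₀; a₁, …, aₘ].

a₀ = ⌊√308⌋ = 17.
With m₀=0, d₀=1 and mₖ₊₁ = dₖaₖ − mₖ, dₖ₊₁ = (n − mₖ₊₁²)/dₖ, aₖ₊₁ = ⌊(a₀+mₖ₊₁)/dₖ₊₁⌋:
  k=1: m=17, d=19, a=1
  k=2: m=2, d=16, a=1
  k=3: m=14, d=7, a=4
  k=4: m=14, d=16, a=1
  k=5: m=2, d=19, a=1
  k=6: m=17, d=1, a=34
d=1 and a=2a₀=34 at k=6, so the next step gives (m, d) = (17, 19) again — its k=1 value — and the period has length 6.

[17; 1, 1, 4, 1, 1, 34]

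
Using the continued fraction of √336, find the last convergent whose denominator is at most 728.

√336 = [18; 3, 36, …] (period length 2).
Convergents:
  p_0/q_0 = 18/1
  p_1/q_1 = 55/3
  p_2/q_2 = 1998/109
  p_3/q_3 = 6049/330
  p_4/q_4 = 219762/11989
q_3 = 330 ≤ 728 < 11989 = q_4, so the answer is 6049/330.

6049/330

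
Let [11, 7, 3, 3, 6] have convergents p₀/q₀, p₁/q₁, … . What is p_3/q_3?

Using pₖ = aₖpₖ₋₁ + pₖ₋₂, qₖ = aₖqₖ₋₁ + qₖ₋₂ (with p₋₁=1, p₋₂=0, q₋₁=0, q₋₂=1):
  k=0: a=11, p=11, q=1
  k=1: a=7, p=78, q=7
  k=2: a=3, p=245, q=22
  k=3: a=3, p=813, q=73

813/73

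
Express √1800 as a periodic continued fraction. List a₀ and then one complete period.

a₀ = ⌊√1800⌋ = 42.

[42; 2, 2, 1, 8, 1, 2, 2, 84]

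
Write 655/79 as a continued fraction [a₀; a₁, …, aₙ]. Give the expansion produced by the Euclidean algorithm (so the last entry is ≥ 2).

655 = 8×79 + 23
79 = 3×23 + 10
23 = 2×10 + 3
10 = 3×3 + 1
3 = 3×1 + 0  (stop)
So 655/79 = [8; 3, 2, 3, 3].

[8; 3, 2, 3, 3]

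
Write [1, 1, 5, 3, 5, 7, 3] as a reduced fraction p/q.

Using pₖ = aₖpₖ₋₁ + pₖ₋₂ and qₖ = aₖqₖ₋₁ + qₖ₋₂:
  k=0: a=1, p=1, q=1
  k=1: a=1, p=2, q=1
  k=2: a=5, p=11, q=6
  k=3: a=3, p=35, q=19
  k=4: a=5, p=186, q=101
  k=5: a=7, p=1337, q=726
  k=6: a=3, p=4197, q=2279

4197/2279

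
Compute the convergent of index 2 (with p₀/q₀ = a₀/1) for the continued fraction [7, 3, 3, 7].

73/10

Using pₖ = aₖpₖ₋₁ + pₖ₋₂, qₖ = aₖqₖ₋₁ + qₖ₋₂ (with p₋₁=1, p₋₂=0, q₋₁=0, q₋₂=1):
  k=0: a=7, p=7, q=1
  k=1: a=3, p=22, q=3
  k=2: a=3, p=73, q=10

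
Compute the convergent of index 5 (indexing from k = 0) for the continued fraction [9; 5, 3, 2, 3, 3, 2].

3841/418

Using pₖ = aₖpₖ₋₁ + pₖ₋₂, qₖ = aₖqₖ₋₁ + qₖ₋₂ (with p₋₁=1, p₋₂=0, q₋₁=0, q₋₂=1):
  k=0: a=9, p=9, q=1
  k=1: a=5, p=46, q=5
  k=2: a=3, p=147, q=16
  k=3: a=2, p=340, q=37
  k=4: a=3, p=1167, q=127
  k=5: a=3, p=3841, q=418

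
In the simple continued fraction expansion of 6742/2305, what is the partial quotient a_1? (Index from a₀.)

6742 = 2·2305 + 2132   →  a_0 = 2
2305 = 1·2132 + 173   →  a_1 = 1

1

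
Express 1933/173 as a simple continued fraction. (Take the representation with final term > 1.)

1933 = 11*173 + 30
173 = 5*30 + 23
30 = 1*23 + 7
23 = 3*7 + 2
7 = 3*2 + 1
2 = 2*1 + 0  (stop)
So 1933/173 = [11; 5, 1, 3, 3, 2].

[11; 5, 1, 3, 3, 2]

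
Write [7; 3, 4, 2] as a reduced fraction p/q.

Using pₖ = aₖpₖ₋₁ + pₖ₋₂ and qₖ = aₖqₖ₋₁ + qₖ₋₂:
  k=0: a=7, p=7, q=1
  k=1: a=3, p=22, q=3
  k=2: a=4, p=95, q=13
  k=3: a=2, p=212, q=29

212/29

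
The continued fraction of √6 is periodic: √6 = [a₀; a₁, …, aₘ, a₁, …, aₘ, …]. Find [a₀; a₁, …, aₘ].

a₀ = ⌊√6⌋ = 2.

[2; 2, 4]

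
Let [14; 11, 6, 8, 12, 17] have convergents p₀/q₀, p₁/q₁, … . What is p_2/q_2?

944/67

Using pₖ = aₖpₖ₋₁ + pₖ₋₂, qₖ = aₖqₖ₋₁ + qₖ₋₂ (with p₋₁=1, p₋₂=0, q₋₁=0, q₋₂=1):
  k=0: a=14, p=14, q=1
  k=1: a=11, p=155, q=11
  k=2: a=6, p=944, q=67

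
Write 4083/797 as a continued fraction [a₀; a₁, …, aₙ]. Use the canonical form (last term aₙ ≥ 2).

[5; 8, 7, 1, 1, 6]

4083 = 5·797 + 98
797 = 8·98 + 13
98 = 7·13 + 7
13 = 1·7 + 6
7 = 1·6 + 1
6 = 6·1 + 0  (stop)
So 4083/797 = [5; 8, 7, 1, 1, 6].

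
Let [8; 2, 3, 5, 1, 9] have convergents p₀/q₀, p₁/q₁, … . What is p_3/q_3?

Using pₖ = aₖpₖ₋₁ + pₖ₋₂, qₖ = aₖqₖ₋₁ + qₖ₋₂ (with p₋₁=1, p₋₂=0, q₋₁=0, q₋₂=1):
  k=0: a=8, p=8, q=1
  k=1: a=2, p=17, q=2
  k=2: a=3, p=59, q=7
  k=3: a=5, p=312, q=37

312/37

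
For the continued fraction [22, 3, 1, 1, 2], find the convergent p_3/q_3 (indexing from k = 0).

156/7

Using pₖ = aₖpₖ₋₁ + pₖ₋₂, qₖ = aₖqₖ₋₁ + qₖ₋₂ (with p₋₁=1, p₋₂=0, q₋₁=0, q₋₂=1):
  k=0: a=22, p=22, q=1
  k=1: a=3, p=67, q=3
  k=2: a=1, p=89, q=4
  k=3: a=1, p=156, q=7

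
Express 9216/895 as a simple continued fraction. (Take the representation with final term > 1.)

[10; 3, 2, 1, 2, 1, 7, 3]

9216 = 10·895 + 266
895 = 3·266 + 97
266 = 2·97 + 72
97 = 1·72 + 25
72 = 2·25 + 22
25 = 1·22 + 3
22 = 7·3 + 1
3 = 3·1 + 0  (stop)
So 9216/895 = [10; 3, 2, 1, 2, 1, 7, 3].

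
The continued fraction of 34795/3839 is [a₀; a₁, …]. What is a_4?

1

34795 = 9·3839 + 244   →  a_0 = 9
3839 = 15·244 + 179   →  a_1 = 15
244 = 1·179 + 65   →  a_2 = 1
179 = 2·65 + 49   →  a_3 = 2
65 = 1·49 + 16   →  a_4 = 1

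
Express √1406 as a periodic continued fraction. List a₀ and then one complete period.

[37; 2, 74]

a₀ = ⌊√1406⌋ = 37.
With m₀=0, d₀=1 and mₖ₊₁ = dₖaₖ − mₖ, dₖ₊₁ = (n − mₖ₊₁²)/dₖ, aₖ₊₁ = ⌊(a₀+mₖ₊₁)/dₖ₊₁⌋:
  k=1: m=37, d=37, a=2
  k=2: m=37, d=1, a=74
d=1 and a=2a₀=74 at k=2, so the next step gives (m, d) = (37, 37) again — its k=1 value — and the period has length 2.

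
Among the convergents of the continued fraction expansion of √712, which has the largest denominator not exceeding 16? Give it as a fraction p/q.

80/3

√712 = [26; 1, 2, 6, 2, 1, 52, …] (period length 6).
Convergents:
  p_0/q_0 = 26/1
  p_1/q_1 = 27/1
  p_2/q_2 = 80/3
  p_3/q_3 = 507/19
q_2 = 3 ≤ 16 < 19 = q_3, so the answer is 80/3.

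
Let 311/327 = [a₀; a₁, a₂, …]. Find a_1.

311 = 0·327 + 311   →  a_0 = 0
327 = 1·311 + 16   →  a_1 = 1

1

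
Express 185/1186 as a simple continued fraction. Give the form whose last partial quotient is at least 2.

185 = 0·1186 + 185
1186 = 6·185 + 76
185 = 2·76 + 33
76 = 2·33 + 10
33 = 3·10 + 3
10 = 3·3 + 1
3 = 3·1 + 0  (stop)
So 185/1186 = [0; 6, 2, 2, 3, 3, 3].

[0; 6, 2, 2, 3, 3, 3]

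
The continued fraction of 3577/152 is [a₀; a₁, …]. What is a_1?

1

3577 = 23·152 + 81   →  a_0 = 23
152 = 1·81 + 71   →  a_1 = 1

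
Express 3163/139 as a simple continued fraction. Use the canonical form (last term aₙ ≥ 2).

3163 = 22*139 + 105
139 = 1*105 + 34
105 = 3*34 + 3
34 = 11*3 + 1
3 = 3*1 + 0  (stop)
So 3163/139 = [22; 1, 3, 11, 3].

[22; 1, 3, 11, 3]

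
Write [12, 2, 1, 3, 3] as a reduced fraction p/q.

Using pₖ = aₖpₖ₋₁ + pₖ₋₂ and qₖ = aₖqₖ₋₁ + qₖ₋₂:
  k=0: a=12, p=12, q=1
  k=1: a=2, p=25, q=2
  k=2: a=1, p=37, q=3
  k=3: a=3, p=136, q=11
  k=4: a=3, p=445, q=36

445/36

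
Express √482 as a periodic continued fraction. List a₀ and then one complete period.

[21; 1, 20, 1, 42]

a₀ = ⌊√482⌋ = 21.
With m₀=0, d₀=1 and mₖ₊₁ = dₖaₖ − mₖ, dₖ₊₁ = (n − mₖ₊₁²)/dₖ, aₖ₊₁ = ⌊(a₀+mₖ₊₁)/dₖ₊₁⌋:
  k=1: m=21, d=41, a=1
  k=2: m=20, d=2, a=20
  k=3: m=20, d=41, a=1
  k=4: m=21, d=1, a=42
d=1 and a=2a₀=42 at k=4, so the next step gives (m, d) = (21, 41) again — its k=1 value — and the period has length 4.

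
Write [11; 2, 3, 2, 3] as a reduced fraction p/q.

629/55

Fold from the inside: start with 3/1.
  2 + 1/3 = 7/3
  3 + 3/7 = 24/7
  2 + 7/24 = 55/24
  11 + 24/55 = 629/55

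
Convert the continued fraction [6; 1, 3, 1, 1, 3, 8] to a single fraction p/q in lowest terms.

1797/265

Using pₖ = aₖpₖ₋₁ + pₖ₋₂ and qₖ = aₖqₖ₋₁ + qₖ₋₂:
  k=0: a=6, p=6, q=1
  k=1: a=1, p=7, q=1
  k=2: a=3, p=27, q=4
  k=3: a=1, p=34, q=5
  k=4: a=1, p=61, q=9
  k=5: a=3, p=217, q=32
  k=6: a=8, p=1797, q=265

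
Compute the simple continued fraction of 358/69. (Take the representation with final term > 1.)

[5; 5, 3, 4]

358 = 5·69 + 13
69 = 5·13 + 4
13 = 3·4 + 1
4 = 4·1 + 0  (stop)
So 358/69 = [5; 5, 3, 4].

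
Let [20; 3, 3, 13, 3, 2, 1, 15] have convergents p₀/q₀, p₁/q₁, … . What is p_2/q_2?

Using pₖ = aₖpₖ₋₁ + pₖ₋₂, qₖ = aₖqₖ₋₁ + qₖ₋₂ (with p₋₁=1, p₋₂=0, q₋₁=0, q₋₂=1):
  k=0: a=20, p=20, q=1
  k=1: a=3, p=61, q=3
  k=2: a=3, p=203, q=10

203/10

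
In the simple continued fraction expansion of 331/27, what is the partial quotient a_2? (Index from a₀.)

331 = 12·27 + 7   →  a_0 = 12
27 = 3·7 + 6   →  a_1 = 3
7 = 1·6 + 1   →  a_2 = 1

1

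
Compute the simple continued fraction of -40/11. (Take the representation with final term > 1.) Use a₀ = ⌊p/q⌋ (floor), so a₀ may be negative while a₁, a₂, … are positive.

[-4; 2, 1, 3]

-40 = -4*11 + 4
11 = 2*4 + 3
4 = 1*3 + 1
3 = 3*1 + 0  (stop)
So -40/11 = [-4; 2, 1, 3].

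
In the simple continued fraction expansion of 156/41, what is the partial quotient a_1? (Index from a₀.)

1

156 = 3·41 + 33   →  a_0 = 3
41 = 1·33 + 8   →  a_1 = 1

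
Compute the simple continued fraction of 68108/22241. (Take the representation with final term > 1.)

68108 = 3*22241 + 1385
22241 = 16*1385 + 81
1385 = 17*81 + 8
81 = 10*8 + 1
8 = 8*1 + 0  (stop)
So 68108/22241 = [3; 16, 17, 10, 8].

[3; 16, 17, 10, 8]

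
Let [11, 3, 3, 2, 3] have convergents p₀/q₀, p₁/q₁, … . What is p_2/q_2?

113/10

Using pₖ = aₖpₖ₋₁ + pₖ₋₂, qₖ = aₖqₖ₋₁ + qₖ₋₂ (with p₋₁=1, p₋₂=0, q₋₁=0, q₋₂=1):
  k=0: a=11, p=11, q=1
  k=1: a=3, p=34, q=3
  k=2: a=3, p=113, q=10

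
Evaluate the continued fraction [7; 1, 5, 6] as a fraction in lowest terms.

290/37

Fold from the inside: start with 6/1.
  5 + 1/6 = 31/6
  1 + 6/31 = 37/31
  7 + 31/37 = 290/37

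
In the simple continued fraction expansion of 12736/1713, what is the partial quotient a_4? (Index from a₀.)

12736 = 7·1713 + 745   →  a_0 = 7
1713 = 2·745 + 223   →  a_1 = 2
745 = 3·223 + 76   →  a_2 = 3
223 = 2·76 + 71   →  a_3 = 2
76 = 1·71 + 5   →  a_4 = 1

1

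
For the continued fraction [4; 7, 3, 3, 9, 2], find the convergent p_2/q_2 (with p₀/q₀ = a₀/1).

91/22

Using pₖ = aₖpₖ₋₁ + pₖ₋₂, qₖ = aₖqₖ₋₁ + qₖ₋₂ (with p₋₁=1, p₋₂=0, q₋₁=0, q₋₂=1):
  k=0: a=4, p=4, q=1
  k=1: a=7, p=29, q=7
  k=2: a=3, p=91, q=22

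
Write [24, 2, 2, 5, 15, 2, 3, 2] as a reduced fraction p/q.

Fold from the inside: start with 2/1.
  3 + 1/2 = 7/2
  2 + 2/7 = 16/7
  15 + 7/16 = 247/16
  5 + 16/247 = 1251/247
  2 + 247/1251 = 2749/1251
  2 + 1251/2749 = 6749/2749
  24 + 2749/6749 = 164725/6749

164725/6749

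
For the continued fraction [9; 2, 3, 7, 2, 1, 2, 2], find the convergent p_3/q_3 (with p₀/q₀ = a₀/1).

Using pₖ = aₖpₖ₋₁ + pₖ₋₂, qₖ = aₖqₖ₋₁ + qₖ₋₂ (with p₋₁=1, p₋₂=0, q₋₁=0, q₋₂=1):
  k=0: a=9, p=9, q=1
  k=1: a=2, p=19, q=2
  k=2: a=3, p=66, q=7
  k=3: a=7, p=481, q=51

481/51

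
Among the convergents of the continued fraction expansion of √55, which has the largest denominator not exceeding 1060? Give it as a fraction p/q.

√55 = [7; 2, 2, 2, 14, …] (period length 4).
Convergents:
  p_0/q_0 = 7/1
  p_1/q_1 = 15/2
  p_2/q_2 = 37/5
  p_3/q_3 = 89/12
  p_4/q_4 = 1283/173
  p_5/q_5 = 2655/358
  p_6/q_6 = 6593/889
  p_7/q_7 = 15841/2136
q_6 = 889 ≤ 1060 < 2136 = q_7, so the answer is 6593/889.

6593/889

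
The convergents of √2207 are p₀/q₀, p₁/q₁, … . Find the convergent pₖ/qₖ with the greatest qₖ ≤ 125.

2208/47

√2207 = [46; 1, 45, 1, 92, …] (period length 4).
Convergents:
  p_0/q_0 = 46/1
  p_1/q_1 = 47/1
  p_2/q_2 = 2161/46
  p_3/q_3 = 2208/47
  p_4/q_4 = 205297/4370
q_3 = 47 ≤ 125 < 4370 = q_4, so the answer is 2208/47.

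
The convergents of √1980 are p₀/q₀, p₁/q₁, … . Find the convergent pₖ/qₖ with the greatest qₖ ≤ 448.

√1980 = [44; 2, 88, …] (period length 2).
Convergents:
  p_0/q_0 = 44/1
  p_1/q_1 = 89/2
  p_2/q_2 = 7876/177
  p_3/q_3 = 15841/356
  p_4/q_4 = 1401884/31505
q_3 = 356 ≤ 448 < 31505 = q_4, so the answer is 15841/356.

15841/356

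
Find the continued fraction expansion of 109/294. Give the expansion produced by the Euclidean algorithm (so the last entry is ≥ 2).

109 = 0×294 + 109
294 = 2×109 + 76
109 = 1×76 + 33
76 = 2×33 + 10
33 = 3×10 + 3
10 = 3×3 + 1
3 = 3×1 + 0  (stop)
So 109/294 = [0; 2, 1, 2, 3, 3, 3].

[0; 2, 1, 2, 3, 3, 3]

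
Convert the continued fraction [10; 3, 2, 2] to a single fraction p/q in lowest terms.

Using pₖ = aₖpₖ₋₁ + pₖ₋₂ and qₖ = aₖqₖ₋₁ + qₖ₋₂:
  k=0: a=10, p=10, q=1
  k=1: a=3, p=31, q=3
  k=2: a=2, p=72, q=7
  k=3: a=2, p=175, q=17

175/17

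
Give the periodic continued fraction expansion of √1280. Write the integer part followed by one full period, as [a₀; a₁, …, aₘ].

a₀ = ⌊√1280⌋ = 35.
With m₀=0, d₀=1 and mₖ₊₁ = dₖaₖ − mₖ, dₖ₊₁ = (n − mₖ₊₁²)/dₖ, aₖ₊₁ = ⌊(a₀+mₖ₊₁)/dₖ₊₁⌋:
  k=1: m=35, d=55, a=1
  k=2: m=20, d=16, a=3
  k=3: m=28, d=31, a=2
  k=4: m=34, d=4, a=17
  k=5: m=34, d=31, a=2
  k=6: m=28, d=16, a=3
  k=7: m=20, d=55, a=1
  k=8: m=35, d=1, a=70
d=1 and a=2a₀=70 at k=8, so the next step gives (m, d) = (35, 55) again — its k=1 value — and the period has length 8.

[35; 1, 3, 2, 17, 2, 3, 1, 70]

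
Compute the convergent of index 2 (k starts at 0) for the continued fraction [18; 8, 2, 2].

308/17

Using pₖ = aₖpₖ₋₁ + pₖ₋₂, qₖ = aₖqₖ₋₁ + qₖ₋₂ (with p₋₁=1, p₋₂=0, q₋₁=0, q₋₂=1):
  k=0: a=18, p=18, q=1
  k=1: a=8, p=145, q=8
  k=2: a=2, p=308, q=17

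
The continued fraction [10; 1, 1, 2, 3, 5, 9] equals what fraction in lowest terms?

Using pₖ = aₖpₖ₋₁ + pₖ₋₂ and qₖ = aₖqₖ₋₁ + qₖ₋₂:
  k=0: a=10, p=10, q=1
  k=1: a=1, p=11, q=1
  k=2: a=1, p=21, q=2
  k=3: a=2, p=53, q=5
  k=4: a=3, p=180, q=17
  k=5: a=5, p=953, q=90
  k=6: a=9, p=8757, q=827

8757/827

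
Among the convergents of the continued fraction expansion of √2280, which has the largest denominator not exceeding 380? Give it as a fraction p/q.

18097/379

√2280 = [47; 1, 2, 1, 94, …] (period length 4).
Convergents:
  p_0/q_0 = 47/1
  p_1/q_1 = 48/1
  p_2/q_2 = 143/3
  p_3/q_3 = 191/4
  p_4/q_4 = 18097/379
  p_5/q_5 = 18288/383
q_4 = 379 ≤ 380 < 383 = q_5, so the answer is 18097/379.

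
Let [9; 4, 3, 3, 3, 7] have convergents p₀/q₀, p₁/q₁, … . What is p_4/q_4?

Using pₖ = aₖpₖ₋₁ + pₖ₋₂, qₖ = aₖqₖ₋₁ + qₖ₋₂ (with p₋₁=1, p₋₂=0, q₋₁=0, q₋₂=1):
  k=0: a=9, p=9, q=1
  k=1: a=4, p=37, q=4
  k=2: a=3, p=120, q=13
  k=3: a=3, p=397, q=43
  k=4: a=3, p=1311, q=142

1311/142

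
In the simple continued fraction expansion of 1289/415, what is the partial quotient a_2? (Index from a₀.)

2

1289 = 3·415 + 44   →  a_0 = 3
415 = 9·44 + 19   →  a_1 = 9
44 = 2·19 + 6   →  a_2 = 2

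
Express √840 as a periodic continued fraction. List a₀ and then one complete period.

a₀ = ⌊√840⌋ = 28.
With m₀=0, d₀=1 and mₖ₊₁ = dₖaₖ − mₖ, dₖ₊₁ = (n − mₖ₊₁²)/dₖ, aₖ₊₁ = ⌊(a₀+mₖ₊₁)/dₖ₊₁⌋:
  k=1: m=28, d=56, a=1
  k=2: m=28, d=1, a=56
d=1 and a=2a₀=56 at k=2, so the next step gives (m, d) = (28, 56) again — its k=1 value — and the period has length 2.

[28; 1, 56]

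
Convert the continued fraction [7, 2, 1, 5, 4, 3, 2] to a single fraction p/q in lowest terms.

3904/531

Fold from the inside: start with 2/1.
  3 + 1/2 = 7/2
  4 + 2/7 = 30/7
  5 + 7/30 = 157/30
  1 + 30/157 = 187/157
  2 + 157/187 = 531/187
  7 + 187/531 = 3904/531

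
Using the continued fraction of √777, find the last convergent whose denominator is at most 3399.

√777 = [27; 1, 6, 1, 54, …] (period length 4).
Convergents:
  p_0/q_0 = 27/1
  p_1/q_1 = 28/1
  p_2/q_2 = 195/7
  p_3/q_3 = 223/8
  p_4/q_4 = 12237/439
  p_5/q_5 = 12460/447
  p_6/q_6 = 86997/3121
  p_7/q_7 = 99457/3568
q_6 = 3121 ≤ 3399 < 3568 = q_7, so the answer is 86997/3121.

86997/3121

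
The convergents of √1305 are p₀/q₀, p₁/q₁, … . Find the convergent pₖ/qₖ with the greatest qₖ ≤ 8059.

√1305 = [36; 8, 72, …] (period length 2).
Convergents:
  p_0/q_0 = 36/1
  p_1/q_1 = 289/8
  p_2/q_2 = 20844/577
  p_3/q_3 = 167041/4624
  p_4/q_4 = 12047796/333505
q_3 = 4624 ≤ 8059 < 333505 = q_4, so the answer is 167041/4624.

167041/4624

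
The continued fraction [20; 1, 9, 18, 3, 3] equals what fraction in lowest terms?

38457/1840

Using pₖ = aₖpₖ₋₁ + pₖ₋₂ and qₖ = aₖqₖ₋₁ + qₖ₋₂:
  k=0: a=20, p=20, q=1
  k=1: a=1, p=21, q=1
  k=2: a=9, p=209, q=10
  k=3: a=18, p=3783, q=181
  k=4: a=3, p=11558, q=553
  k=5: a=3, p=38457, q=1840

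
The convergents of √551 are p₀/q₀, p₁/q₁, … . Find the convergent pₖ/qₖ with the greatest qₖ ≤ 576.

8380/357

√551 = [23; 2, 8, 1, 8, 2, 46, …] (period length 6).
Convergents:
  p_0/q_0 = 23/1
  p_1/q_1 = 47/2
  p_2/q_2 = 399/17
  p_3/q_3 = 446/19
  p_4/q_4 = 3967/169
  p_5/q_5 = 8380/357
  p_6/q_6 = 389447/16591
q_5 = 357 ≤ 576 < 16591 = q_6, so the answer is 8380/357.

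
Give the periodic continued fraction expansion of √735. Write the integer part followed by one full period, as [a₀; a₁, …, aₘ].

a₀ = ⌊√735⌋ = 27.
With m₀=0, d₀=1 and mₖ₊₁ = dₖaₖ − mₖ, dₖ₊₁ = (n − mₖ₊₁²)/dₖ, aₖ₊₁ = ⌊(a₀+mₖ₊₁)/dₖ₊₁⌋:
  k=1: m=27, d=6, a=9
  k=2: m=27, d=1, a=54
d=1 and a=2a₀=54 at k=2, so the next step gives (m, d) = (27, 6) again — its k=1 value — and the period has length 2.

[27; 9, 54]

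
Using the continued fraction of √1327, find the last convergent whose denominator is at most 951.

√1327 = [36; 2, 2, 1, 35, 1, 2, 2, 72, …] (period length 8).
Convergents:
  p_0/q_0 = 36/1
  p_1/q_1 = 73/2
  p_2/q_2 = 182/5
  p_3/q_3 = 255/7
  p_4/q_4 = 9107/250
  p_5/q_5 = 9362/257
  p_6/q_6 = 27831/764
  p_7/q_7 = 65024/1785
q_6 = 764 ≤ 951 < 1785 = q_7, so the answer is 27831/764.

27831/764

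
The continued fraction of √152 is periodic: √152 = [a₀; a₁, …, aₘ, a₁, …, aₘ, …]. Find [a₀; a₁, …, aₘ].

a₀ = ⌊√152⌋ = 12.

[12; 3, 24]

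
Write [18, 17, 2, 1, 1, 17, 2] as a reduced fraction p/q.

56863/3149

Fold from the inside: start with 2/1.
  17 + 1/2 = 35/2
  1 + 2/35 = 37/35
  1 + 35/37 = 72/37
  2 + 37/72 = 181/72
  17 + 72/181 = 3149/181
  18 + 181/3149 = 56863/3149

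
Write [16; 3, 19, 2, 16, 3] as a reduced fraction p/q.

Using pₖ = aₖpₖ₋₁ + pₖ₋₂ and qₖ = aₖqₖ₋₁ + qₖ₋₂:
  k=0: a=16, p=16, q=1
  k=1: a=3, p=49, q=3
  k=2: a=19, p=947, q=58
  k=3: a=2, p=1943, q=119
  k=4: a=16, p=32035, q=1962
  k=5: a=3, p=98048, q=6005

98048/6005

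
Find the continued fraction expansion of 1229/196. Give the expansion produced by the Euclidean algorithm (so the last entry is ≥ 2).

1229 = 6·196 + 53
196 = 3·53 + 37
53 = 1·37 + 16
37 = 2·16 + 5
16 = 3·5 + 1
5 = 5·1 + 0  (stop)
So 1229/196 = [6; 3, 1, 2, 3, 5].

[6; 3, 1, 2, 3, 5]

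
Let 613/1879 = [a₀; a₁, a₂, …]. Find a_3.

3

613 = 0·1879 + 613   →  a_0 = 0
1879 = 3·613 + 40   →  a_1 = 3
613 = 15·40 + 13   →  a_2 = 15
40 = 3·13 + 1   →  a_3 = 3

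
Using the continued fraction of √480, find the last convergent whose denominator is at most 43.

√480 = [21; 1, 9, 1, 42, …] (period length 4).
Convergents:
  p_0/q_0 = 21/1
  p_1/q_1 = 22/1
  p_2/q_2 = 219/10
  p_3/q_3 = 241/11
  p_4/q_4 = 10341/472
q_3 = 11 ≤ 43 < 472 = q_4, so the answer is 241/11.

241/11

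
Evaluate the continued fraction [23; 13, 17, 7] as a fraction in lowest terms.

Fold from the inside: start with 7/1.
  17 + 1/7 = 120/7
  13 + 7/120 = 1567/120
  23 + 120/1567 = 36161/1567

36161/1567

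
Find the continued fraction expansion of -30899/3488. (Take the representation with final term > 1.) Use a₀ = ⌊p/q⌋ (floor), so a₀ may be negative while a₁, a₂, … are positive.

[-9; 7, 13, 3, 12]

-30899 = -9*3488 + 493
3488 = 7*493 + 37
493 = 13*37 + 12
37 = 3*12 + 1
12 = 12*1 + 0  (stop)
So -30899/3488 = [-9; 7, 13, 3, 12].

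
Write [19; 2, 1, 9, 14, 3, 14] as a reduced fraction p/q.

Using pₖ = aₖpₖ₋₁ + pₖ₋₂ and qₖ = aₖqₖ₋₁ + qₖ₋₂:
  k=0: a=19, p=19, q=1
  k=1: a=2, p=39, q=2
  k=2: a=1, p=58, q=3
  k=3: a=9, p=561, q=29
  k=4: a=14, p=7912, q=409
  k=5: a=3, p=24297, q=1256
  k=6: a=14, p=348070, q=17993

348070/17993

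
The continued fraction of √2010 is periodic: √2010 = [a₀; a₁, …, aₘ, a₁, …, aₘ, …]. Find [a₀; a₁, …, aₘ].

[44; 1, 4, 1, 88]

a₀ = ⌊√2010⌋ = 44.
With m₀=0, d₀=1 and mₖ₊₁ = dₖaₖ − mₖ, dₖ₊₁ = (n − mₖ₊₁²)/dₖ, aₖ₊₁ = ⌊(a₀+mₖ₊₁)/dₖ₊₁⌋:
  k=1: m=44, d=74, a=1
  k=2: m=30, d=15, a=4
  k=3: m=30, d=74, a=1
  k=4: m=44, d=1, a=88
d=1 and a=2a₀=88 at k=4, so the next step gives (m, d) = (44, 74) again — its k=1 value — and the period has length 4.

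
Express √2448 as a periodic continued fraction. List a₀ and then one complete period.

a₀ = ⌊√2448⌋ = 49.

[49; 2, 10, 2, 98]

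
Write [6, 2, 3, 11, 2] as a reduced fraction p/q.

1061/165

Fold from the inside: start with 2/1.
  11 + 1/2 = 23/2
  3 + 2/23 = 71/23
  2 + 23/71 = 165/71
  6 + 71/165 = 1061/165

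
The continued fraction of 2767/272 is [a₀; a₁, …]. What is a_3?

2767 = 10·272 + 47   →  a_0 = 10
272 = 5·47 + 37   →  a_1 = 5
47 = 1·37 + 10   →  a_2 = 1
37 = 3·10 + 7   →  a_3 = 3

3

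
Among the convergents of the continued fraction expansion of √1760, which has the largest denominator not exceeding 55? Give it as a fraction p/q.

√1760 = [41; 1, 19, 1, 82, …] (period length 4).
Convergents:
  p_0/q_0 = 41/1
  p_1/q_1 = 42/1
  p_2/q_2 = 839/20
  p_3/q_3 = 881/21
  p_4/q_4 = 73081/1742
q_3 = 21 ≤ 55 < 1742 = q_4, so the answer is 881/21.

881/21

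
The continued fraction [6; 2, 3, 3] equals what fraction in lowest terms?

Fold from the inside: start with 3/1.
  3 + 1/3 = 10/3
  2 + 3/10 = 23/10
  6 + 10/23 = 148/23

148/23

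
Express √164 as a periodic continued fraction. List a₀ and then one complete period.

[12; 1, 4, 6, 4, 1, 24]

a₀ = ⌊√164⌋ = 12.
With m₀=0, d₀=1 and mₖ₊₁ = dₖaₖ − mₖ, dₖ₊₁ = (n − mₖ₊₁²)/dₖ, aₖ₊₁ = ⌊(a₀+mₖ₊₁)/dₖ₊₁⌋:
  k=1: m=12, d=20, a=1
  k=2: m=8, d=5, a=4
  k=3: m=12, d=4, a=6
  k=4: m=12, d=5, a=4
  k=5: m=8, d=20, a=1
  k=6: m=12, d=1, a=24
d=1 and a=2a₀=24 at k=6, so the next step gives (m, d) = (12, 20) again — its k=1 value — and the period has length 6.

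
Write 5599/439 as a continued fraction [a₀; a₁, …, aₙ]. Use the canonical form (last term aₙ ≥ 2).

5599 = 12×439 + 331
439 = 1×331 + 108
331 = 3×108 + 7
108 = 15×7 + 3
7 = 2×3 + 1
3 = 3×1 + 0  (stop)
So 5599/439 = [12; 1, 3, 15, 2, 3].

[12; 1, 3, 15, 2, 3]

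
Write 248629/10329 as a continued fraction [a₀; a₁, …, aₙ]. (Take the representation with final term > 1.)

248629 = 24·10329 + 733
10329 = 14·733 + 67
733 = 10·67 + 63
67 = 1·63 + 4
63 = 15·4 + 3
4 = 1·3 + 1
3 = 3·1 + 0  (stop)
So 248629/10329 = [24; 14, 10, 1, 15, 1, 3].

[24; 14, 10, 1, 15, 1, 3]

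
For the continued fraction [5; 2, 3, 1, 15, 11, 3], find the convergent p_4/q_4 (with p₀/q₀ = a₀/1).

773/142

Using pₖ = aₖpₖ₋₁ + pₖ₋₂, qₖ = aₖqₖ₋₁ + qₖ₋₂ (with p₋₁=1, p₋₂=0, q₋₁=0, q₋₂=1):
  k=0: a=5, p=5, q=1
  k=1: a=2, p=11, q=2
  k=2: a=3, p=38, q=7
  k=3: a=1, p=49, q=9
  k=4: a=15, p=773, q=142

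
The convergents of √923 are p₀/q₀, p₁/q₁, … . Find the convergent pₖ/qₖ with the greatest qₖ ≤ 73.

√923 = [30; 2, 1, 1, 1, 2, 60, …] (period length 6).
Convergents:
  p_0/q_0 = 30/1
  p_1/q_1 = 61/2
  p_2/q_2 = 91/3
  p_3/q_3 = 152/5
  p_4/q_4 = 243/8
  p_5/q_5 = 638/21
  p_6/q_6 = 38523/1268
q_5 = 21 ≤ 73 < 1268 = q_6, so the answer is 638/21.

638/21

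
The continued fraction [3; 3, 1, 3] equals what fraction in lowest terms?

Using pₖ = aₖpₖ₋₁ + pₖ₋₂ and qₖ = aₖqₖ₋₁ + qₖ₋₂:
  k=0: a=3, p=3, q=1
  k=1: a=3, p=10, q=3
  k=2: a=1, p=13, q=4
  k=3: a=3, p=49, q=15

49/15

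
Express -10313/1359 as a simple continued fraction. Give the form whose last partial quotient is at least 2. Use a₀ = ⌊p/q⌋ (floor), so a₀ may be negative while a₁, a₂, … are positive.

[-8; 2, 2, 3, 7, 1, 2, 3]

-10313 = -8×1359 + 559
1359 = 2×559 + 241
559 = 2×241 + 77
241 = 3×77 + 10
77 = 7×10 + 7
10 = 1×7 + 3
7 = 2×3 + 1
3 = 3×1 + 0  (stop)
So -10313/1359 = [-8; 2, 2, 3, 7, 1, 2, 3].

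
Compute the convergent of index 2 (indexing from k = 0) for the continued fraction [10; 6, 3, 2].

193/19

Using pₖ = aₖpₖ₋₁ + pₖ₋₂, qₖ = aₖqₖ₋₁ + qₖ₋₂ (with p₋₁=1, p₋₂=0, q₋₁=0, q₋₂=1):
  k=0: a=10, p=10, q=1
  k=1: a=6, p=61, q=6
  k=2: a=3, p=193, q=19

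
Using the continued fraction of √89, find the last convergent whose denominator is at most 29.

217/23

√89 = [9; 2, 3, 3, 2, 18, …] (period length 5).
Convergents:
  p_0/q_0 = 9/1
  p_1/q_1 = 19/2
  p_2/q_2 = 66/7
  p_3/q_3 = 217/23
  p_4/q_4 = 500/53
q_3 = 23 ≤ 29 < 53 = q_4, so the answer is 217/23.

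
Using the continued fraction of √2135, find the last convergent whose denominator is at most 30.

√2135 = [46; 4, 1, 5, 1, 4, 92, …] (period length 6).
Convergents:
  p_0/q_0 = 46/1
  p_1/q_1 = 185/4
  p_2/q_2 = 231/5
  p_3/q_3 = 1340/29
  p_4/q_4 = 1571/34
q_3 = 29 ≤ 30 < 34 = q_4, so the answer is 1340/29.

1340/29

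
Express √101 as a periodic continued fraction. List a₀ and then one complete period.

a₀ = ⌊√101⌋ = 10.
With m₀=0, d₀=1 and mₖ₊₁ = dₖaₖ − mₖ, dₖ₊₁ = (n − mₖ₊₁²)/dₖ, aₖ₊₁ = ⌊(a₀+mₖ₊₁)/dₖ₊₁⌋:
  k=1: m=10, d=1, a=20
d=1 and a=2a₀=20 at k=1, so the next step gives (m, d) = (10, 1) again — its k=1 value — and the period has length 1.

[10; 20]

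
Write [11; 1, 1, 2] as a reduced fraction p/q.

Using pₖ = aₖpₖ₋₁ + pₖ₋₂ and qₖ = aₖqₖ₋₁ + qₖ₋₂:
  k=0: a=11, p=11, q=1
  k=1: a=1, p=12, q=1
  k=2: a=1, p=23, q=2
  k=3: a=2, p=58, q=5

58/5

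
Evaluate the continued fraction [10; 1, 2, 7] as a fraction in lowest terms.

Using pₖ = aₖpₖ₋₁ + pₖ₋₂ and qₖ = aₖqₖ₋₁ + qₖ₋₂:
  k=0: a=10, p=10, q=1
  k=1: a=1, p=11, q=1
  k=2: a=2, p=32, q=3
  k=3: a=7, p=235, q=22

235/22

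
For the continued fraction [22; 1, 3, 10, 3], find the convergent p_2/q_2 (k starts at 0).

91/4

Using pₖ = aₖpₖ₋₁ + pₖ₋₂, qₖ = aₖqₖ₋₁ + qₖ₋₂ (with p₋₁=1, p₋₂=0, q₋₁=0, q₋₂=1):
  k=0: a=22, p=22, q=1
  k=1: a=1, p=23, q=1
  k=2: a=3, p=91, q=4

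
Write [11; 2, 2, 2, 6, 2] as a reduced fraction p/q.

Fold from the inside: start with 2/1.
  6 + 1/2 = 13/2
  2 + 2/13 = 28/13
  2 + 13/28 = 69/28
  2 + 28/69 = 166/69
  11 + 69/166 = 1895/166

1895/166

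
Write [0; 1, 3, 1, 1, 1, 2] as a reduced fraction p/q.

Fold from the inside: start with 2/1.
  1 + 1/2 = 3/2
  1 + 2/3 = 5/3
  1 + 3/5 = 8/5
  3 + 5/8 = 29/8
  1 + 8/29 = 37/29
  0 + 29/37 = 29/37

29/37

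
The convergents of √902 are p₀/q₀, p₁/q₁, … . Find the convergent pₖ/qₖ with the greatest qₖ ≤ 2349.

√902 = [30; 30, 60, …] (period length 2).
Convergents:
  p_0/q_0 = 30/1
  p_1/q_1 = 901/30
  p_2/q_2 = 54090/1801
  p_3/q_3 = 1623601/54060
q_2 = 1801 ≤ 2349 < 54060 = q_3, so the answer is 54090/1801.

54090/1801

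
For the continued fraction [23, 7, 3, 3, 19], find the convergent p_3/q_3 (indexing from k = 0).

1689/73

Using pₖ = aₖpₖ₋₁ + pₖ₋₂, qₖ = aₖqₖ₋₁ + qₖ₋₂ (with p₋₁=1, p₋₂=0, q₋₁=0, q₋₂=1):
  k=0: a=23, p=23, q=1
  k=1: a=7, p=162, q=7
  k=2: a=3, p=509, q=22
  k=3: a=3, p=1689, q=73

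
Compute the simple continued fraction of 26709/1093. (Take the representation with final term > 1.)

26709 = 24·1093 + 477
1093 = 2·477 + 139
477 = 3·139 + 60
139 = 2·60 + 19
60 = 3·19 + 3
19 = 6·3 + 1
3 = 3·1 + 0  (stop)
So 26709/1093 = [24; 2, 3, 2, 3, 6, 3].

[24; 2, 3, 2, 3, 6, 3]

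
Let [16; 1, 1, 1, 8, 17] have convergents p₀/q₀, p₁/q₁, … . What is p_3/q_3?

Using pₖ = aₖpₖ₋₁ + pₖ₋₂, qₖ = aₖqₖ₋₁ + qₖ₋₂ (with p₋₁=1, p₋₂=0, q₋₁=0, q₋₂=1):
  k=0: a=16, p=16, q=1
  k=1: a=1, p=17, q=1
  k=2: a=1, p=33, q=2
  k=3: a=1, p=50, q=3

50/3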